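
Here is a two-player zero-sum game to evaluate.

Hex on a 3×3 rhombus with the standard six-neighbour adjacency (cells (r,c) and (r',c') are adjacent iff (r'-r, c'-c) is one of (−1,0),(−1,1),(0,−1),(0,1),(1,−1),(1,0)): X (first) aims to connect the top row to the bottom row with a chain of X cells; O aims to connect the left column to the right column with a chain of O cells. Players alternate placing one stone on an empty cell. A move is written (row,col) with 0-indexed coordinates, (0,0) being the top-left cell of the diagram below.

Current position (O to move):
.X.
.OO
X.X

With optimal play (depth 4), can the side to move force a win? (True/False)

p1 O@[.X./.OO/X.X]: (0,0)[OX./.OO/X.X]-1 (0,2)[.XO/.OO/X.X]-1 (1,0)[.X./OOO/X.X]+1* (2,1)[.X./.OO/XOX]-1
p2 X@[.X./OOO/X.X] terminal -1; root [.X./.OO/X.X] d4

O winning at [.X./.OO/X.X]: True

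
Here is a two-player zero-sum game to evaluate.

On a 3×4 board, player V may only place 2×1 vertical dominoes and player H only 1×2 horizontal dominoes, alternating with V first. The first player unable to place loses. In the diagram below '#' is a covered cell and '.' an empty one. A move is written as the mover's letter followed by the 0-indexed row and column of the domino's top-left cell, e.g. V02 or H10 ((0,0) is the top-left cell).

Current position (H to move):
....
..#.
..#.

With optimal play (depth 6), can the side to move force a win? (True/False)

ply 1, H at ..../..#./..#. | H00=-1→##../..#./..#.; H01=-1→.##./..#./..#.; H02=-1→..##/..#./..#.; H10=+1→..../###./..#.*; H20=-1→..../..#./###.
ply 2, V at ..../###./..#. | V03=-1→...#/####/..#.*; V13=-1→..../####/..##
ply 3, H at ...#/####/..#. | H00=+1→##.#/####/..#.*; H01=+1→.###/####/..#.; H20=+1→...#/####/###.
ply 4: ##.#/####/..#. is terminal -1 (V); from ..../..#./..#. depth 6

H winning at [..../..#./..#.]: True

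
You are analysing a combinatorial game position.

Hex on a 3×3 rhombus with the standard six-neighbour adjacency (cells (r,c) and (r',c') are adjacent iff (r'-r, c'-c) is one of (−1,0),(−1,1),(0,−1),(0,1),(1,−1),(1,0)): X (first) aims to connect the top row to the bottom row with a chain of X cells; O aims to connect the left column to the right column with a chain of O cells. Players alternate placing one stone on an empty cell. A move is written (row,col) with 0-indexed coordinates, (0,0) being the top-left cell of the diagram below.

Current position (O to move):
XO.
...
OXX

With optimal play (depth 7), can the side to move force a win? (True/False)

[XO./.../OXX] O move#1: (0,2):+1/XOO/.../OXX*, (1,0):-1/XO./O../OXX, (1,1):+1/XO./.O./OXX, (1,2):-1/XO./..O/OXX
[XOO/.../OXX] X move#2: (1,0):-1/XOO/X../OXX*, (1,1):-1/XOO/.X./OXX, (1,2):-1/XOO/..X/OXX
[XOO/X../OXX] O move#3: (1,1):+1/XOO/XO./OXX*, (1,2):-1/XOO/X.O/OXX
[XOO/XO./OXX] end (terminal -1, X#4); searched XO./.../OXX to 7

O winning at [XO./.../OXX]: True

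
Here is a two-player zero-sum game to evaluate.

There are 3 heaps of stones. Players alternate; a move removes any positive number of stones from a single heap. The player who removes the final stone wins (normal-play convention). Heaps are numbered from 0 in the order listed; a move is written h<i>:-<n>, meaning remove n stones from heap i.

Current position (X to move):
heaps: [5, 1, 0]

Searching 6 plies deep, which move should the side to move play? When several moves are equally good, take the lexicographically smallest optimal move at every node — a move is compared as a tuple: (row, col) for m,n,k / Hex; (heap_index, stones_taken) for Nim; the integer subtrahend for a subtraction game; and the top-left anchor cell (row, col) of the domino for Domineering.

ply 1, X at (5,1,0) | h0:-1=-1→(4,1,0); h0:-2=-1→(3,1,0); h0:-3=-1→(2,1,0); h0:-4=+1→(1,1,0)*; h0:-5=-1→(0,1,0); h1:-1=-1→(5,0,0)
ply 2, O at (1,1,0) | h0:-1=-1→(0,1,0)*; h1:-1=-1→(1,0,0)
ply 3, X at (0,1,0) | h1:-1=+1→(0,0,0)*
ply 4: (0,0,0) is terminal -1 (O); from (5,1,0) depth 6

X's best at [(5,1,0)]: h0:-4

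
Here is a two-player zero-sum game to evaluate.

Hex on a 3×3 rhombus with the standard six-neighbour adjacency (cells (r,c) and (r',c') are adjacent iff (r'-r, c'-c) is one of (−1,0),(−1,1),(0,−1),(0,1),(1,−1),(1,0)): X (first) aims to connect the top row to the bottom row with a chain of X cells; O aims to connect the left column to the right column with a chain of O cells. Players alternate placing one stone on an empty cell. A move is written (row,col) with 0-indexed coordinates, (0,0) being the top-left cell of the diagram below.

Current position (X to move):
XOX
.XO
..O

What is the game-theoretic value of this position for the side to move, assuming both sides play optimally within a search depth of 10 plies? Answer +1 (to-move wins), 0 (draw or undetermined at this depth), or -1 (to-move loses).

value(XOX/.XO/..O, X) = +1

[XOX/.XO/..O] X move#1: (1,0):+1/XOX/XXO/..O*, (2,0):+1/XOX/.XO/X.O, (2,1):+1/XOX/.XO/.XO
[XOX/XXO/..O] O move#2: (2,0):-1/XOX/XXO/O.O*, (2,1):-1/XOX/XXO/.OO
[XOX/XXO/O.O] X move#3: (2,1):+1/XOX/XXO/OXO*
[XOX/XXO/OXO] end (terminal -1, O#4); searched XOX/.XO/..O to 10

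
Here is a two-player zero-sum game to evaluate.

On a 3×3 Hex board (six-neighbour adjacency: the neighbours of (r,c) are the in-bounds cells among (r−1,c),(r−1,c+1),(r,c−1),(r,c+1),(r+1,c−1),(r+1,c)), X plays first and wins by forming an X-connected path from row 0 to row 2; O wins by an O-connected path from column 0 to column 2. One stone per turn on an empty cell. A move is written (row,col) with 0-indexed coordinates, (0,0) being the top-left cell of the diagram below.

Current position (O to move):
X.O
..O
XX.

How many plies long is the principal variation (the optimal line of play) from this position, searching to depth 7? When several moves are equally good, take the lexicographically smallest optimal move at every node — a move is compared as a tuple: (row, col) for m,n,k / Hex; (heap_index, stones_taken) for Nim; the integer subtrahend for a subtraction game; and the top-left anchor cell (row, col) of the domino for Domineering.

PV length from [X.O/..O/XX.]: 3 plies

[X.O/..O/XX.] O move#1: (0,1):-1/XOO/..O/XX., (1,0):+1/X.O/O.O/XX.*, (1,1):-1/X.O/.OO/XX., (2,2):-1/X.O/..O/XXO
[X.O/O.O/XX.] X move#2: (0,1):-1/XXO/O.O/XX.*, (1,1):-1/X.O/OXO/XX., (2,2):-1/X.O/O.O/XXX
[XXO/O.O/XX.] O move#3: (1,1):+1/XXO/OOO/XX.*, (2,2):-1/XXO/O.O/XXO
[XXO/OOO/XX.] end (terminal -1, X#4); searched X.O/..O/XX. to 7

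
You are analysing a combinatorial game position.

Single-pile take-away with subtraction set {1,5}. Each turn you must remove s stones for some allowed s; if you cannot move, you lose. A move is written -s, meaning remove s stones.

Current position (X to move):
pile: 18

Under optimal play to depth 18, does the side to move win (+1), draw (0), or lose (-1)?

value(18, X) = -1

p1 X@[18]: -1[17]-1* -5[13]-1
p2 O@[17]: -1[16]+1* -5[12]+1
p3 X@[16]: -1[15]-1* -5[11]-1
p4 O@[15]: -1[14]+1* -5[10]+1
p5 X@[14]: -1[13]-1* -5[9]-1
p6 O@[13]: -1[12]+1* -5[8]+1
p7 X@[12]: -1[11]-1* -5[7]-1
p8 O@[11]: -1[10]+1* -5[6]+1
p9 X@[10]: -1[9]-1* -5[5]-1
p10 O@[9]: -1[8]+1* -5[4]+1
p11 X@[8]: -1[7]-1* -5[3]-1
p12 O@[7]: -1[6]+1* -5[2]+1
p13 X@[6]: -1[5]-1* -5[1]-1
p14 O@[5]: -1[4]+1* -5[0]+1
p15 X@[4]: -1[3]-1*
p16 O@[3]: -1[2]+1*
p17 X@[2]: -1[1]-1*
p18 O@[1]: -1[0]+1*
p19 X@[0] terminal -1; root [18] d18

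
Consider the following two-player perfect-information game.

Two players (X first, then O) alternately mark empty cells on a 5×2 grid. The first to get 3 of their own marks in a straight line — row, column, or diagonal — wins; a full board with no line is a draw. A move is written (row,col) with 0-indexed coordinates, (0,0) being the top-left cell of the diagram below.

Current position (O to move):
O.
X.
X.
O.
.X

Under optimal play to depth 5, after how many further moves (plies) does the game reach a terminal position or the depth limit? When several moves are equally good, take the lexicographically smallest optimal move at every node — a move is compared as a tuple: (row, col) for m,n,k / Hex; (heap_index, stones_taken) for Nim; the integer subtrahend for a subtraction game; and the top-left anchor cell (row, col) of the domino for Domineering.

PV length from [O./X./X./O./.X]: 5 plies

ply 1, O at O./X./X./O./.X | (0,1)=+0→OO/X./X./O./.X*; (1,1)=+0→O./XO/X./O./.X; (2,1)=+0→O./X./XO/O./.X; (3,1)=+0→O./X./X./OO/.X; (4,0)=+0→O./X./X./O./OX
ply 2, X at OO/X./X./O./.X | (1,1)=+0→OO/XX/X./O./.X*; (2,1)=+0→OO/X./XX/O./.X; (3,1)=+0→OO/X./X./OX/.X; (4,0)=+0→OO/X./X./O./XX
ply 3, O at OO/XX/X./O./.X | (2,1)=+0→OO/XX/XO/O./.X*; (3,1)=+0→OO/XX/X./OO/.X; (4,0)=+0→OO/XX/X./O./OX
ply 4, X at OO/XX/XO/O./.X | (3,1)=+0→OO/XX/XO/OX/.X*; (4,0)=+0→OO/XX/XO/O./XX
ply 5, O at OO/XX/XO/OX/.X | (4,0)=+0→OO/XX/XO/OX/OX*
ply 6: OO/XX/XO/OX/OX is terminal +0 (X); from O./X./X./O./.X depth 5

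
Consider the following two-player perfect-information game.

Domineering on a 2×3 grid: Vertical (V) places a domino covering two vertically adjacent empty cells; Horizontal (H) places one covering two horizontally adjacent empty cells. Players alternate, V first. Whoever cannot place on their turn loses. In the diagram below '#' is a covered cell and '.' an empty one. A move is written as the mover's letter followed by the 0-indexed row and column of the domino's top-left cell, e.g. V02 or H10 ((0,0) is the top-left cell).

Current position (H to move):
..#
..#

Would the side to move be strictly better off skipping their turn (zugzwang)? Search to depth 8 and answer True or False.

p1 H@[..#/..#]: H00[###/..#]+1* H10[..#/###]+1
p2 V@[###/..#] terminal -1; root [..#/..#] d8
if H skipped the turn, V would face:
~ p1 V@[..#/..#]: V00[#.#/#.#]+1* V01[.##/.##]+1
~ p2 H@[#.#/#.#] terminal -1; root [..#/..#] d8
compare (H): move=+1 vs pass=-1

zugzwang(..#/..#, H) = False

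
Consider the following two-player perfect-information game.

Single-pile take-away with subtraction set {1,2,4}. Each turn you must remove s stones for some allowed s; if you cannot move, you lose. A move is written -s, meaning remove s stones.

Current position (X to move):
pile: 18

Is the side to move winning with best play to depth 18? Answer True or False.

[18] X move#1: -1:-1/17*, -2:-1/16, -4:-1/14
[17] O move#2: -1:-1/16, -2:+1/15*, -4:-1/13
[15] X move#3: -1:-1/14*, -2:-1/13, -4:-1/11
[14] O move#4: -1:-1/13, -2:+1/12*, -4:-1/10
[12] X move#5: -1:-1/11*, -2:-1/10, -4:-1/8
[11] O move#6: -1:-1/10, -2:+1/9*, -4:-1/7
[9] X move#7: -1:-1/8*, -2:-1/7, -4:-1/5
[8] O move#8: -1:-1/7, -2:+1/6*, -4:-1/4
[6] X move#9: -1:-1/5*, -2:-1/4, -4:-1/2
[5] O move#10: -1:-1/4, -2:+1/3*, -4:-1/1
[3] X move#11: -1:-1/2*, -2:-1/1
[2] O move#12: -1:-1/1, -2:+1/0*
[0] end (terminal -1, X#13); searched 18 to 18

X winning at [18]: False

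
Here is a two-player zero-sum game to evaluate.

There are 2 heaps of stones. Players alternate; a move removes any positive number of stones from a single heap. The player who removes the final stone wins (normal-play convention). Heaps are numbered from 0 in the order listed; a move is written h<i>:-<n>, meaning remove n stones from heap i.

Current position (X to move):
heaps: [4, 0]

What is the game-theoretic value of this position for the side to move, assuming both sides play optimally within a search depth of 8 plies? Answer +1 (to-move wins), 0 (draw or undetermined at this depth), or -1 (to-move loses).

value((4,0), X) = +1

[(4,0)] X move#1: h0:-1:-1/(3,0), h0:-2:-1/(2,0), h0:-3:-1/(1,0), h0:-4:+1/(0,0)*
[(0,0)] end (terminal -1, O#2); searched (4,0) to 8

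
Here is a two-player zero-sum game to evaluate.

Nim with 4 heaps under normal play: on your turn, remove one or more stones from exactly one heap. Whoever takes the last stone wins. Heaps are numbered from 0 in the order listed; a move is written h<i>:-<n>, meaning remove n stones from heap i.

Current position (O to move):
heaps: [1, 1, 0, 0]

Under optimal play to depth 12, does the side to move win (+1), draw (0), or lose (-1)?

value((1,1,0,0), O) = -1

p1 O@[(1,1,0,0)]: h0:-1[(0,1,0,0)]-1* h1:-1[(1,0,0,0)]-1
p2 X@[(0,1,0,0)]: h1:-1[(0,0,0,0)]+1*
p3 O@[(0,0,0,0)] terminal -1; root [(1,1,0,0)] d12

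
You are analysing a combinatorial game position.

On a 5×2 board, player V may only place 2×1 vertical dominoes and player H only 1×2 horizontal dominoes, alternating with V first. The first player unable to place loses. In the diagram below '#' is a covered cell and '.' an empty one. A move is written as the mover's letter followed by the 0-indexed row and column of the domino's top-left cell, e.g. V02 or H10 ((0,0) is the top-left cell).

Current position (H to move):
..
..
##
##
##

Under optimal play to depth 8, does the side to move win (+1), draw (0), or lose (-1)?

value(../../##/##/##, H) = +1

ply 1, H at ../../##/##/## | H00=+1→##/../##/##/##*; H10=+1→../##/##/##/##
ply 2: ##/../##/##/## is terminal -1 (V); from ../../##/##/## depth 8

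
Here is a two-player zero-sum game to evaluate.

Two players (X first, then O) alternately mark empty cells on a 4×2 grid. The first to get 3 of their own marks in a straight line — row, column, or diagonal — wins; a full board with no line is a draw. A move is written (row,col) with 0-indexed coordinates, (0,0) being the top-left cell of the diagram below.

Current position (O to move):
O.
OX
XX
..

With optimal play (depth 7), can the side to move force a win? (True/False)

p1 O@[O./OX/XX/..]: (0,1)[OO/OX/XX/..]-1* (3,0)[O./OX/XX/O.]-1 (3,1)[O./OX/XX/.O]-1
p2 X@[OO/OX/XX/..]: (3,0)[OO/OX/XX/X.]+0 (3,1)[OO/OX/XX/.X]+1*
p3 O@[OO/OX/XX/.X] terminal -1; root [O./OX/XX/..] d7

O winning at [O./OX/XX/..]: False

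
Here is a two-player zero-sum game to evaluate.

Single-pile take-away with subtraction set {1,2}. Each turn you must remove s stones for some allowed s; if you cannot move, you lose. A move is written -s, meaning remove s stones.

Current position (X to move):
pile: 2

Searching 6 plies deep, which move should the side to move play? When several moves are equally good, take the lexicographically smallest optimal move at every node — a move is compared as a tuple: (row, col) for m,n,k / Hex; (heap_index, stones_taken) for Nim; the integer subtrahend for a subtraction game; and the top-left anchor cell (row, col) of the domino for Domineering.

X's best at [2]: -2

ply 1, X at 2 | -1=-1→1; -2=+1→0*
ply 2: 0 is terminal -1 (O); from 2 depth 6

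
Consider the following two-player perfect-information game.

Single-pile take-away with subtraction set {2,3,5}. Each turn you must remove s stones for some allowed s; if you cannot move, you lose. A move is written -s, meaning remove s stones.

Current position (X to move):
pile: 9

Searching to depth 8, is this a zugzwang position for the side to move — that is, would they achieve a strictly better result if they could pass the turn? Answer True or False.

[9] X move#1: -2:+1/7*, -3:-1/6, -5:-1/4
[7] O move#2: -2:-1/5*, -3:-1/4, -5:-1/2
[5] X move#3: -2:-1/3, -3:-1/2, -5:+1/0*
[0] end (terminal -1, O#4); searched 9 to 8
pass branch (O moves first from the same position):
  | [9] O move#1: -2:+1/7*, -3:-1/6, -5:-1/4
  | [7] X move#2: -2:-1/5*, -3:-1/4, -5:-1/2
  | [5] O move#3: -2:-1/3, -3:-1/2, -5:+1/0*
  | [0] end (terminal -1, X#4); searched 9 to 8
X moving scores +1; X passing scores -1

zugzwang(9, X) = False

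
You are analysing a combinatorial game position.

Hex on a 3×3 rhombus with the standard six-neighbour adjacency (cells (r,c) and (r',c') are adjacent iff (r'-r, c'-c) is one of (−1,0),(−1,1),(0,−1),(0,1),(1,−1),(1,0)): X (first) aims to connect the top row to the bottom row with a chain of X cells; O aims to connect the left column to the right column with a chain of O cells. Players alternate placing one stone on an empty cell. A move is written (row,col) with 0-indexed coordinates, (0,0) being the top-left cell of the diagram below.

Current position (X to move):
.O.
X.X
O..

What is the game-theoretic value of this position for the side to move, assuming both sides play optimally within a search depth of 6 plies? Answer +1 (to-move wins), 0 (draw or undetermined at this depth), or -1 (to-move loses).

[.O./X.X/O..] X move#1: (0,0):+1/XO./X.X/O..*, (0,2):+1/.OX/X.X/O.., (1,1):+1/.O./XXX/O.., (2,1):-1/.O./X.X/OX., (2,2):-1/.O./X.X/O.X
[XO./X.X/O..] O move#2: (0,2):-1/XOO/X.X/O..*, (1,1):-1/XO./XOX/O.., (2,1):-1/XO./X.X/OO., (2,2):-1/XO./X.X/O.O
[XOO/X.X/O..] X move#3: (1,1):+1/XOO/XXX/O..*, (2,1):-1/XOO/X.X/OX., (2,2):-1/XOO/X.X/O.X
[XOO/XXX/O..] O move#4: (2,1):-1/XOO/XXX/OO.*, (2,2):-1/XOO/XXX/O.O
[XOO/XXX/OO.] X move#5: (2,2):+1/XOO/XXX/OOX*
[XOO/XXX/OOX] end (terminal -1, O#6); searched .O./X.X/O.. to 6

value(.O./X.X/O.., X) = +1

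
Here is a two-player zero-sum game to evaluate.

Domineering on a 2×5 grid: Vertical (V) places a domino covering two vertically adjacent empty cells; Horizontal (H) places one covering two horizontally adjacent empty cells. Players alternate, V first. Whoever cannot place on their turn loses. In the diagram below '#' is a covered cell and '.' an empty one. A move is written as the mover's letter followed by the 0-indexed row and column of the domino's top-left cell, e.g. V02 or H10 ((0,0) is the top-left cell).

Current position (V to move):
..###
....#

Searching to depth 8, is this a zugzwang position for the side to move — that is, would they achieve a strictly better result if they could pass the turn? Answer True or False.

zugzwang(..###/....#, V) = False

ply 1, V at ..###/....# | V00=-1→#.###/#...#; V01=+1→.####/.#..#*
ply 2, H at .####/.#..# | H12=-1→.####/.####*
ply 3, V at .####/.#### | V00=+1→#####/#####*
ply 4: #####/##### is terminal -1 (H); from ..###/....# depth 8
suppose V passes — search the same position with H to move:
pass> ply 1, H at ..###/....# | H00=+1→#####/....#*; H10=+1→..###/##..#; H11=-1→..###/.##.#; H12=-1→..###/..###
pass> ply 2: #####/....# is terminal -1 (V); from ..###/....# depth 8
for V: play +1, pass -1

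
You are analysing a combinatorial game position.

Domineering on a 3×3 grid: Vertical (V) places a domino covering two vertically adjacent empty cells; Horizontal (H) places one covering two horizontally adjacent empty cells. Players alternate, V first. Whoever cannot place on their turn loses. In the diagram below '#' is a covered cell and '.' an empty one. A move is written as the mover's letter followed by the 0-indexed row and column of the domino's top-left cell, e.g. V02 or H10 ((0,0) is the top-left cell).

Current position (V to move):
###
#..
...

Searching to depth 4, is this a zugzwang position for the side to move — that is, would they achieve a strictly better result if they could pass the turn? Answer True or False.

zugzwang(###/#../..., V) = False

ply 1, V at ###/#../... | V11=+1→###/##./.#.*; V12=-1→###/#.#/..#
ply 2: ###/##./.#. is terminal -1 (H); from ###/#../... depth 4
pass branch (H moves first from the same position):
  | ply 1, H at ###/#../... | H11=+1→###/###/...*; H20=-1→###/#../##.; H21=+1→###/#../.##
  | ply 2: ###/###/... is terminal -1 (V); from ###/#../... depth 4
V moving scores +1; V passing scores -1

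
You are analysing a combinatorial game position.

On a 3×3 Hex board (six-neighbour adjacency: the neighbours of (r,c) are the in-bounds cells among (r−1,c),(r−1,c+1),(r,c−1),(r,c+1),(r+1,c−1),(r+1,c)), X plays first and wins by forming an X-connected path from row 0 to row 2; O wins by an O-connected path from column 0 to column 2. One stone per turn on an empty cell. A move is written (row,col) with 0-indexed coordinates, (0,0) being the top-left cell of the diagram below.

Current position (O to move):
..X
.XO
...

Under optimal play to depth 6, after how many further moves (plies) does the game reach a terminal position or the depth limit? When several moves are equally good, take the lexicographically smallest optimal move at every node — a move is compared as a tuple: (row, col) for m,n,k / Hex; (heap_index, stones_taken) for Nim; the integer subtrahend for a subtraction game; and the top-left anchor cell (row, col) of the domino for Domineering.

PV length from [..X/.XO/...]: 4 plies

ply 1, O at ..X/.XO/... | (0,0)=-1→O.X/.XO/...*; (0,1)=-1→.OX/.XO/...; (1,0)=-1→..X/OXO/...; (2,0)=-1→..X/.XO/O..; (2,1)=-1→..X/.XO/.O.; (2,2)=-1→..X/.XO/..O
ply 2, X at O.X/.XO/... | (0,1)=+1→OXX/.XO/...*; (1,0)=+1→O.X/XXO/...; (2,0)=+1→O.X/.XO/X..; (2,1)=+1→O.X/.XO/.X.; (2,2)=+1→O.X/.XO/..X
ply 3, O at OXX/.XO/... | (1,0)=-1→OXX/OXO/...*; (2,0)=-1→OXX/.XO/O..; (2,1)=-1→OXX/.XO/.O.; (2,2)=-1→OXX/.XO/..O
ply 4, X at OXX/OXO/... | (2,0)=+1→OXX/OXO/X..*; (2,1)=+1→OXX/OXO/.X.; (2,2)=+1→OXX/OXO/..X
ply 5: OXX/OXO/X.. is terminal -1 (O); from ..X/.XO/... depth 6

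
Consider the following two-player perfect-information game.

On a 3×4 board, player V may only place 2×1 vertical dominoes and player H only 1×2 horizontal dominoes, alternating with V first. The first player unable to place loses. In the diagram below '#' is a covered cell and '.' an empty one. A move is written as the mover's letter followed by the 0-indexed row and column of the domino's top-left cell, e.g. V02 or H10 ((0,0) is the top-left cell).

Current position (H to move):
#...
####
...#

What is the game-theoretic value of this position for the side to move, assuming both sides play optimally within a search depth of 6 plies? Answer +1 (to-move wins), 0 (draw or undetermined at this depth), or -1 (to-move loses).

value(#.../####/...#, H) = +1

p1 H@[#.../####/...#]: H01[###./####/...#]+1* H02[#.##/####/...#]+1 H20[#.../####/##.#]+1 H21[#.../####/.###]+1
p2 V@[###./####/...#] terminal -1; root [#.../####/...#] d6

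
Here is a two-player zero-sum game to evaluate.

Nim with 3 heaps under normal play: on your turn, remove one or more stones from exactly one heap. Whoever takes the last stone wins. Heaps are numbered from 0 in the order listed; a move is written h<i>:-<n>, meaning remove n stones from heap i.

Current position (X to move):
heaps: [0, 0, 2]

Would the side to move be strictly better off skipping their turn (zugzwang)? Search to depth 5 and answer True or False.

p1 X@[(0,0,2)]: h2:-1[(0,0,1)]-1 h2:-2[(0,0,0)]+1*
p2 O@[(0,0,0)] terminal -1; root [(0,0,2)] d5
suppose X passes — search the same position with O to move:
pass> p1 O@[(0,0,2)]: h2:-1[(0,0,1)]-1 h2:-2[(0,0,0)]+1*
pass> p2 X@[(0,0,0)] terminal -1; root [(0,0,2)] d5
for X: play +1, pass -1

zugzwang((0,0,2), X) = False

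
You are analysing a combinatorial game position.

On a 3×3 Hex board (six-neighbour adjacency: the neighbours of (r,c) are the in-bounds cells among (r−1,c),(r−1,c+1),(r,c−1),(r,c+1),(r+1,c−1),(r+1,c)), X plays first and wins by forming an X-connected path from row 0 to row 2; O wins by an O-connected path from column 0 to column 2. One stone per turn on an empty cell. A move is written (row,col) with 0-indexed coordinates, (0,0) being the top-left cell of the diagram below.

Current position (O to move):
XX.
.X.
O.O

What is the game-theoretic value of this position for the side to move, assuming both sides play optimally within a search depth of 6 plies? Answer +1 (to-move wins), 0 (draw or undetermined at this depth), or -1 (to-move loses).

value(XX./.X./O.O, O) = +1

[XX./.X./O.O] O move#1: (0,2):-1/XXO/.X./O.O, (1,0):-1/XX./OX./O.O, (1,2):-1/XX./.XO/O.O, (2,1):+1/XX./.X./OOO*
[XX./.X./OOO] end (terminal -1, X#2); searched XX./.X./O.O to 6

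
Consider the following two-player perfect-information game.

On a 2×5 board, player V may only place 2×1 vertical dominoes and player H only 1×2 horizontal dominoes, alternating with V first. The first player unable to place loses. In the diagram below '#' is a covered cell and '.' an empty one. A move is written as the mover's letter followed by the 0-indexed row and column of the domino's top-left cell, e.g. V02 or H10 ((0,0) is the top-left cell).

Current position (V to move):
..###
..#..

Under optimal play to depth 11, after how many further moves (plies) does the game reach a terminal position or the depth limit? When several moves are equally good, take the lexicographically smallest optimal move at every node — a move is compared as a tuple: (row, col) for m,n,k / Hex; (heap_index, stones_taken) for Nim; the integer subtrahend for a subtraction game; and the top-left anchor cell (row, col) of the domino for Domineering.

[..###/..#..] V move#1: V00:+1/#.###/#.#..*, V01:+1/.####/.##..
[#.###/#.#..] H move#2: H13:-1/#.###/#.###*
[#.###/#.###] V move#3: V01:+1/#####/#####*
[#####/#####] end (terminal -1, H#4); searched ..###/..#.. to 11

PV length from [..###/..#..]: 3 plies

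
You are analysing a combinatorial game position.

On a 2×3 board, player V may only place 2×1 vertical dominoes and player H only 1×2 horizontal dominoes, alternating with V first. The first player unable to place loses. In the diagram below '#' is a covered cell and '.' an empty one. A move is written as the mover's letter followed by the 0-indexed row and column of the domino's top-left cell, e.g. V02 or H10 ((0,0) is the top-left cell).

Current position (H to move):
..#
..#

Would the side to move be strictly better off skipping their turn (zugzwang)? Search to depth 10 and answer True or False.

zugzwang(..#/..#, H) = False

[..#/..#] H move#1: H00:+1/###/..#*, H10:+1/..#/###
[###/..#] end (terminal -1, V#2); searched ..#/..# to 10
suppose H passes — search the same position with V to move:
pass> [..#/..#] V move#1: V00:+1/#.#/#.#*, V01:+1/.##/.##
pass> [#.#/#.#] end (terminal -1, H#2); searched ..#/..# to 10
for H: play +1, pass -1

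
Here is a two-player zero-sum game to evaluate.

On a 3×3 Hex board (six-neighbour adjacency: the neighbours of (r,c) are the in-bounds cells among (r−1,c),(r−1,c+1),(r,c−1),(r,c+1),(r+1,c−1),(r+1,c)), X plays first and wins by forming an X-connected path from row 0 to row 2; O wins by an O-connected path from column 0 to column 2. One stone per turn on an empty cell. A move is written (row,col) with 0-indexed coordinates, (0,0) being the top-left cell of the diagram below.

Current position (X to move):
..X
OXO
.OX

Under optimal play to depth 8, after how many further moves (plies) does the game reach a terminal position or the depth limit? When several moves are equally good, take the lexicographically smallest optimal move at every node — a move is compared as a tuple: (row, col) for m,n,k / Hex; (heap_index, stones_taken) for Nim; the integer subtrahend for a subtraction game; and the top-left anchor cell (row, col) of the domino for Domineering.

PV length from [..X/OXO/.OX]: 1 ply

ply 1, X at ..X/OXO/.OX | (0,0)=-1→X.X/OXO/.OX; (0,1)=-1→.XX/OXO/.OX; (2,0)=+1→..X/OXO/XOX*
ply 2: ..X/OXO/XOX is terminal -1 (O); from ..X/OXO/.OX depth 8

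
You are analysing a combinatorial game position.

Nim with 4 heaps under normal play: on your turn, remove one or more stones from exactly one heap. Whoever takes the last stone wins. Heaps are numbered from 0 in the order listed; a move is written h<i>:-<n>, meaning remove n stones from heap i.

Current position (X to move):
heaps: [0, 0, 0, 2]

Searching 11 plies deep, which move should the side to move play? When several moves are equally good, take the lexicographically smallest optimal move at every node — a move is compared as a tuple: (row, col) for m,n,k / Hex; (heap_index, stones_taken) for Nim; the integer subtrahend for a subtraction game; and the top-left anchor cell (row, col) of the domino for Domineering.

[(0,0,0,2)] X move#1: h3:-1:-1/(0,0,0,1), h3:-2:+1/(0,0,0,0)*
[(0,0,0,0)] end (terminal -1, O#2); searched (0,0,0,2) to 11

X's best at [(0,0,0,2)]: h3:-2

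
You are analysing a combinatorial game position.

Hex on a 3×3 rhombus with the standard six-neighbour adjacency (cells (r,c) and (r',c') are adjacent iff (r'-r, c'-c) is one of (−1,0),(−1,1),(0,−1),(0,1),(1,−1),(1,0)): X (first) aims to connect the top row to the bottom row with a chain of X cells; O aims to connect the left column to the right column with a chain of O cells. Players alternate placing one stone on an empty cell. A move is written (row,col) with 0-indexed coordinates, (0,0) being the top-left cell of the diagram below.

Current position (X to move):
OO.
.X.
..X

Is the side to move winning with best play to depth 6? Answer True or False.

p1 X@[OO./.X./..X]: (0,2)[OOX/.X./..X]+1* (1,0)[OO./XX./..X]-1 (1,2)[OO./.XX/..X]-1 (2,0)[OO./.X./X.X]-1 (2,1)[OO./.X./.XX]-1
p2 O@[OOX/.X./..X]: (1,0)[OOX/OX./..X]-1* (1,2)[OOX/.XO/..X]-1 (2,0)[OOX/.X./O.X]-1 (2,1)[OOX/.X./.OX]-1
p3 X@[OOX/OX./..X]: (1,2)[OOX/OXX/..X]+1* (2,0)[OOX/OX./X.X]+1 (2,1)[OOX/OX./.XX]+1
p4 O@[OOX/OXX/..X] terminal -1; root [OO./.X./..X] d6

X winning at [OO./.X./..X]: True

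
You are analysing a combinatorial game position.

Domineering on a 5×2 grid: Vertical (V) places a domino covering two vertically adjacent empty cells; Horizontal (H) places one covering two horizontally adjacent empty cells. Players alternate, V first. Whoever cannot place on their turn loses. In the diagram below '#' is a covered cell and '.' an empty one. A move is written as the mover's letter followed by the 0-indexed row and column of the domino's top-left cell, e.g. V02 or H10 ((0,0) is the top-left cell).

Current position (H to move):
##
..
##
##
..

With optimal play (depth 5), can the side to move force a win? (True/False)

H winning at [##/../##/##/..]: True

p1 H@[##/../##/##/..]: H10[##/##/##/##/..]+1* H40[##/../##/##/##]+1
p2 V@[##/##/##/##/..] terminal -1; root [##/../##/##/..] d5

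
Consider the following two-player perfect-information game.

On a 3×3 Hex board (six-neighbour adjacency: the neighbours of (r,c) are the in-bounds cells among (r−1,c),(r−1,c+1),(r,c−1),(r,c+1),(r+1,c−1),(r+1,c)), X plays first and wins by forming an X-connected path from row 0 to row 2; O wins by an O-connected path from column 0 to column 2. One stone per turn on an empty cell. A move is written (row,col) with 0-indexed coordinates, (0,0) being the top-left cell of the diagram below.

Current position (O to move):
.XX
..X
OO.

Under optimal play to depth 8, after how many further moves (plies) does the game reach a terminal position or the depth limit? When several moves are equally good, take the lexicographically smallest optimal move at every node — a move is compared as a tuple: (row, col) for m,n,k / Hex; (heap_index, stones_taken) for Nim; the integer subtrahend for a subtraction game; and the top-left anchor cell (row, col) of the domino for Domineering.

PV length from [.XX/..X/OO.]: 1 ply

p1 O@[.XX/..X/OO.]: (0,0)[OXX/..X/OO.]-1 (1,0)[.XX/O.X/OO.]-1 (1,1)[.XX/.OX/OO.]-1 (2,2)[.XX/..X/OOO]+1*
p2 X@[.XX/..X/OOO] terminal -1; root [.XX/..X/OO.] d8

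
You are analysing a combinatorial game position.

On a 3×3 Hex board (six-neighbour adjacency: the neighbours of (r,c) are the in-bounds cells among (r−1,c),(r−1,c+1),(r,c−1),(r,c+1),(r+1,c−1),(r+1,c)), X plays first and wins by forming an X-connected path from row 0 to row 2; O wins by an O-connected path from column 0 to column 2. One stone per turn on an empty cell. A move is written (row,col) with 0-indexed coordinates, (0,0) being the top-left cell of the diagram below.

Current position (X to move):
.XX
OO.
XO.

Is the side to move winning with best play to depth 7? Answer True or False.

ply 1, X at .XX/OO./XO. | (0,0)=-1→XXX/OO./XO.*; (1,2)=-1→.XX/OOX/XO.; (2,2)=-1→.XX/OO./XOX
ply 2, O at XXX/OO./XO. | (1,2)=+1→XXX/OOO/XO.*; (2,2)=+1→XXX/OO./XOO
ply 3: XXX/OOO/XO. is terminal -1 (X); from .XX/OO./XO. depth 7

X winning at [.XX/OO./XO.]: False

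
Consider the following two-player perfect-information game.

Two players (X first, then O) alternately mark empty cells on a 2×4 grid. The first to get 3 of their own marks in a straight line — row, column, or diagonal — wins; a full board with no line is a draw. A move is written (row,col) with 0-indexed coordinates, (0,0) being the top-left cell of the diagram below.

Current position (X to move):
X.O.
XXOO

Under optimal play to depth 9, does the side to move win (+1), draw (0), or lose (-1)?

value(X.O./XXOO, X) = 0

p1 X@[X.O./XXOO]: (0,1)[XXO./XXOO]+0* (0,3)[X.OX/XXOO]+0
p2 O@[XXO./XXOO]: (0,3)[XXOO/XXOO]+0*
p3 X@[XXOO/XXOO] terminal +0; root [X.O./XXOO] d9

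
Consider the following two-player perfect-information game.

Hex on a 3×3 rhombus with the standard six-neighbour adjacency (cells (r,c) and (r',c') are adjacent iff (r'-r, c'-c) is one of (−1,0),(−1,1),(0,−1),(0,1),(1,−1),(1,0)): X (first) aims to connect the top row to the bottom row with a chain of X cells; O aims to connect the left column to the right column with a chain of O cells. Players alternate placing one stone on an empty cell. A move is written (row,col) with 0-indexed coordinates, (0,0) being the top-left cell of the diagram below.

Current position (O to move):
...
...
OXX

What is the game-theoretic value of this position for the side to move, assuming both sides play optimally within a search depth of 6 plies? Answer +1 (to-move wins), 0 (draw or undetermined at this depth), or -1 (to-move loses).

value(.../.../OXX, O) = +1

p1 O@[.../.../OXX]: (0,0)[O../.../OXX]-1 (0,1)[.O./.../OXX]-1 (0,2)[..O/.../OXX]+1* (1,0)[.../O../OXX]-1 (1,1)[.../.O./OXX]+1 (1,2)[.../..O/OXX]-1
p2 X@[..O/.../OXX]: (0,0)[X.O/.../OXX]-1* (0,1)[.XO/.../OXX]-1 (1,0)[..O/X../OXX]-1 (1,1)[..O/.X./OXX]-1 (1,2)[..O/..X/OXX]-1
p3 O@[X.O/.../OXX]: (0,1)[XOO/.../OXX]+1* (1,0)[X.O/O../OXX]+1 (1,1)[X.O/.O./OXX]+1 (1,2)[X.O/..O/OXX]-1
p4 X@[XOO/.../OXX]: (1,0)[XOO/X../OXX]-1* (1,1)[XOO/.X./OXX]-1 (1,2)[XOO/..X/OXX]-1
p5 O@[XOO/X../OXX]: (1,1)[XOO/XO./OXX]+1* (1,2)[XOO/X.O/OXX]-1
p6 X@[XOO/XO./OXX] terminal -1; root [.../.../OXX] d6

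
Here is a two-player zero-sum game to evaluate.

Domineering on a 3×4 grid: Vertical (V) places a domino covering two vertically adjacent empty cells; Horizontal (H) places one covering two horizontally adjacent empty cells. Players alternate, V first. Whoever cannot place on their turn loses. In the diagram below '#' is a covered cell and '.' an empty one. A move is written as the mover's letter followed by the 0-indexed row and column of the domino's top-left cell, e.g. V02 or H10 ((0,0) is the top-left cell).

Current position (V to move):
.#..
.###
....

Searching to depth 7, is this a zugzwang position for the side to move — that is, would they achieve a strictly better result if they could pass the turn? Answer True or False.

zugzwang(.#../.###/...., V) = False

ply 1, V at .#../.###/.... | V00=-1→##../####/....*; V10=-1→.#../####/#...
ply 2, H at ##../####/.... | H02=+1→####/####/....*; H20=+1→##../####/##..; H21=+1→##../####/.##.; H22=+1→##../####/..##
ply 3: ####/####/.... is terminal -1 (V); from .#../.###/.... depth 7
suppose V passes — search the same position with H to move:
pass> ply 1, H at .#../.###/.... | H02=+1→.###/.###/....*; H20=+1→.#../.###/##..; H21=+1→.#../.###/.##.; H22=+1→.#../.###/..##
pass> ply 2, V at .###/.###/.... | V00=-1→####/####/....*; V10=-1→.###/####/#...
pass> ply 3, H at ####/####/.... | H20=+1→####/####/##..*; H21=+1→####/####/.##.; H22=+1→####/####/..##
pass> ply 4: ####/####/##.. is terminal -1 (V); from .#../.###/.... depth 7
for V: play -1, pass -1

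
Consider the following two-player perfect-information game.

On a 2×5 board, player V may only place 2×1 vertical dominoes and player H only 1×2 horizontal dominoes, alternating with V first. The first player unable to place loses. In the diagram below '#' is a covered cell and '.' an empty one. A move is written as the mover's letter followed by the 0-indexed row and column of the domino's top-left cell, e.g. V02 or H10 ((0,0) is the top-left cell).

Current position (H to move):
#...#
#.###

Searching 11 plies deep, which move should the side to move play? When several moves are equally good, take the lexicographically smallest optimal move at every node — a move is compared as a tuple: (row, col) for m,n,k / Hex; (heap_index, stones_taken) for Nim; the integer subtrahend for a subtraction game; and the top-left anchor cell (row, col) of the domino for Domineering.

H's best at [#...#/#.###]: H01

[#...#/#.###] H move#1: H01:+1/###.#/#.###*, H02:-1/#.###/#.###
[###.#/#.###] end (terminal -1, V#2); searched #...#/#.### to 11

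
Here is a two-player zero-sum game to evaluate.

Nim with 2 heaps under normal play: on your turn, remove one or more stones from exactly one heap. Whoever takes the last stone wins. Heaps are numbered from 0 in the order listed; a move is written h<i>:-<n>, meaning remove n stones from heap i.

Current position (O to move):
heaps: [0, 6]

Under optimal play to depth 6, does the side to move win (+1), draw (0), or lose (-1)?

value((0,6), O) = +1

ply 1, O at (0,6) | h1:-1=-1→(0,5); h1:-2=-1→(0,4); h1:-3=-1→(0,3); h1:-4=-1→(0,2); h1:-5=-1→(0,1); h1:-6=+1→(0,0)*
ply 2: (0,0) is terminal -1 (X); from (0,6) depth 6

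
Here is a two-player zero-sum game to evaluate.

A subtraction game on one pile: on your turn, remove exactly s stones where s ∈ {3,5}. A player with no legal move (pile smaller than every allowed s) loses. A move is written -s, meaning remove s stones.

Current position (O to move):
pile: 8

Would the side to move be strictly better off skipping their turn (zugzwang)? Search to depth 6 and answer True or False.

zugzwang(8, O) = True

p1 O@[8]: -3[5]-1* -5[3]-1
p2 X@[5]: -3[2]+1* -5[0]+1
p3 O@[2] terminal -1; root [8] d6
pass branch (X moves first from the same position):
  | p1 X@[8]: -3[5]-1* -5[3]-1
  | p2 O@[5]: -3[2]+1* -5[0]+1
  | p3 X@[2] terminal -1; root [8] d6
O moving scores -1; O passing scores +1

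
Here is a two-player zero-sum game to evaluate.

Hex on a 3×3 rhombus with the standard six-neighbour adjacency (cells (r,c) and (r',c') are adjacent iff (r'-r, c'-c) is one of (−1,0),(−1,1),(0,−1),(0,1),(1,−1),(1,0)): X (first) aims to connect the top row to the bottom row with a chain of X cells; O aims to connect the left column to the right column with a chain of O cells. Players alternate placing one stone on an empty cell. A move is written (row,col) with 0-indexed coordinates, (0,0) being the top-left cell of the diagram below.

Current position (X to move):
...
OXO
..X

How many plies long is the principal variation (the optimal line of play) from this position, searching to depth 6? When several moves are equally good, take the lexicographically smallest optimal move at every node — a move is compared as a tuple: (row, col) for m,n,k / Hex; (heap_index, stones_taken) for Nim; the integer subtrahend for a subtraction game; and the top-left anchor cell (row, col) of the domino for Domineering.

PV length from [.../OXO/..X]: 5 plies

p1 X@[.../OXO/..X]: (0,0)[X../OXO/..X]+1* (0,1)[.X./OXO/..X]+1 (0,2)[..X/OXO/..X]+1 (2,0)[.../OXO/X.X]+1 (2,1)[.../OXO/.XX]+1
p2 O@[X../OXO/..X]: (0,1)[XO./OXO/..X]-1* (0,2)[X.O/OXO/..X]-1 (2,0)[X../OXO/O.X]-1 (2,1)[X../OXO/.OX]-1
p3 X@[XO./OXO/..X]: (0,2)[XOX/OXO/..X]+1* (2,0)[XO./OXO/X.X]-1 (2,1)[XO./OXO/.XX]-1
p4 O@[XOX/OXO/..X]: (2,0)[XOX/OXO/O.X]-1* (2,1)[XOX/OXO/.OX]-1
p5 X@[XOX/OXO/O.X]: (2,1)[XOX/OXO/OXX]+1*
p6 O@[XOX/OXO/OXX] terminal -1; root [.../OXO/..X] d6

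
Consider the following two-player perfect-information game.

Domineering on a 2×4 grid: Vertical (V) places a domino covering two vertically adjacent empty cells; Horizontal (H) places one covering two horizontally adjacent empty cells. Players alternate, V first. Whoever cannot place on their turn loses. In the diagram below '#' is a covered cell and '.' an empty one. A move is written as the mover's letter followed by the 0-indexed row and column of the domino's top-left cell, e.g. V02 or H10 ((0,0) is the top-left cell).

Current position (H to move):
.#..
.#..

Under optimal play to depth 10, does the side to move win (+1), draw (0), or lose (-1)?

ply 1, H at .#../.#.. | H02=+1→.###/.#..*; H12=+1→.#../.###
ply 2, V at .###/.#.. | V00=-1→####/##..*
ply 3, H at ####/##.. | H12=+1→####/####*
ply 4: ####/#### is terminal -1 (V); from .#../.#.. depth 10

value(.#../.#.., H) = +1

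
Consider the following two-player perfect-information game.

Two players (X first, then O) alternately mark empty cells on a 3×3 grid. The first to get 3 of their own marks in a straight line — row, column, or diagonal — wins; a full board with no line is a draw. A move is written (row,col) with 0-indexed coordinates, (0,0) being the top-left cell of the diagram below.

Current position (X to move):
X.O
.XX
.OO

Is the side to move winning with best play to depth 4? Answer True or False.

[X.O/.XX/.OO] X move#1: (0,1):-1/XXO/.XX/.OO, (1,0):+1/X.O/XXX/.OO*, (2,0):+0/X.O/.XX/XOO
[X.O/XXX/.OO] end (terminal -1, O#2); searched X.O/.XX/.OO to 4

X winning at [X.O/.XX/.OO]: True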